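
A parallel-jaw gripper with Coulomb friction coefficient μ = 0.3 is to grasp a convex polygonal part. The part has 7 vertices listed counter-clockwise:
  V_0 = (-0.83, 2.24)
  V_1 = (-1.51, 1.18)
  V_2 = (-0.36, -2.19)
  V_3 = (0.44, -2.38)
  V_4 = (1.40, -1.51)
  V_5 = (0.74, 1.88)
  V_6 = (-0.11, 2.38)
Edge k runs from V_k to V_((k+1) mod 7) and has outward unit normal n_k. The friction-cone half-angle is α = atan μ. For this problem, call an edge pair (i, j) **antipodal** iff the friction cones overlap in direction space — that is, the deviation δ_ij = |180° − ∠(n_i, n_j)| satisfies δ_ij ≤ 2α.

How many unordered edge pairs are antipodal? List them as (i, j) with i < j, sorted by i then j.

count = 5; pairs: (0,3), (1,4), (2,5), (2,6), (3,6)

α = atan 0.3 = 16.70°;  2α = 33.40°
n_0 = (-0.8417, +0.5400)
n_1 = (-0.9464, -0.3230)
n_2 = (-0.2311, -0.9729)
n_3 = (+0.6715, -0.7410)
n_4 = (+0.9816, +0.1911)
n_5 = (+0.5070, +0.8619)
n_6 = (-0.1909, +0.9816)
  (0,1): δ = 128.48°  ·
  (0,2): δ = 70.68°  ·
  (0,3): δ = 15.14°  ✓
  (0,4): δ = 43.70°  ·
  (0,5): δ = 92.22°  ·
  (0,6): δ = 133.68°  ·
  (1,2): δ = 122.20°  ·
  (1,3): δ = 66.66°  ·
  (1,4): δ = 7.82°  ✓
  (1,5): δ = 40.69°  ·
  (1,6): δ = 82.16°  ·
  (2,3): δ = 124.46°  ·
  (2,4): δ = 65.62°  ·
  (2,5): δ = 17.11°  ✓
  (2,6): δ = 24.36°  ✓
  (3,4): δ = 121.17°  ·
  (3,5): δ = 72.65°  ·
  (3,6): δ = 31.18°  ✓
  (4,5): δ = 131.48°  ·
  (4,6): δ = 90.01°  ·
  (5,6): δ = 138.53°  ·
antipodal pairs: 5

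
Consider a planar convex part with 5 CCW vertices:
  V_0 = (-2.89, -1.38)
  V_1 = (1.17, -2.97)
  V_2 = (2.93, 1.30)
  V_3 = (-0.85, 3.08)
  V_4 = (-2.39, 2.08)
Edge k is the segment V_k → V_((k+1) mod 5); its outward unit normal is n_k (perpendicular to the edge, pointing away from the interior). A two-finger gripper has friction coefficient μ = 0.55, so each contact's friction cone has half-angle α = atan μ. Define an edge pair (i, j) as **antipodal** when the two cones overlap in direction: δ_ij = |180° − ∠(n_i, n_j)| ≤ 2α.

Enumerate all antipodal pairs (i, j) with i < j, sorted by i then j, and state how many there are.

count = 4; pairs: (0,2), (0,3), (1,3), (1,4)

α = atan 0.55 = 28.81°;  2α = 57.62°
n_0 = (-0.3647, -0.9311)
n_1 = (+0.9245, -0.3811)
n_2 = (+0.4260, +0.9047)
n_3 = (-0.5446, +0.8387)
n_4 = (-0.9897, +0.1430)
  (0,1): δ = 91.01°  ·
  (0,2): δ = 3.83°  ✓
  (0,3): δ = 54.38°  ✓
  (0,4): δ = 103.16°  ·
  (1,2): δ = 92.82°  ·
  (1,3): δ = 34.60°  ✓
  (1,4): δ = 14.18°  ✓
  (2,3): δ = 121.79°  ·
  (2,4): δ = 73.01°  ·
  (3,4): δ = 131.22°  ·
antipodal pairs: 4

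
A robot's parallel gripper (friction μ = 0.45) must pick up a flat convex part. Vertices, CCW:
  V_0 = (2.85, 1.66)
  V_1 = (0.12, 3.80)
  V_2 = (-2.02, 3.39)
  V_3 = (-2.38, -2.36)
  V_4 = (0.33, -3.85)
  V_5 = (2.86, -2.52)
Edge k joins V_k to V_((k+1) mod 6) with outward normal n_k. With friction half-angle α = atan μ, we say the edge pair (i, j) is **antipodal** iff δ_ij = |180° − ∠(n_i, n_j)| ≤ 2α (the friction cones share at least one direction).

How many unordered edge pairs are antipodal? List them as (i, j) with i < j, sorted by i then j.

count = 4; pairs: (0,3), (1,3), (1,4), (2,5)

α = atan 0.45 = 24.23°;  2α = 48.46°
n_0 = (+0.6169, +0.7870)
n_1 = (-0.1882, +0.9821)
n_2 = (-0.9980, +0.0625)
n_3 = (-0.4818, -0.8763)
n_4 = (+0.4653, -0.8851)
n_5 = (+1.0000, +0.0024)
  (0,1): δ = 131.06°  ·
  (0,2): δ = 55.49°  ·
  (0,3): δ = 9.29°  ✓
  (0,4): δ = 65.82°  ·
  (0,5): δ = 128.23°  ·
  (1,2): δ = 104.43°  ·
  (1,3): δ = 39.65°  ✓
  (1,4): δ = 16.88°  ✓
  (1,5): δ = 79.29°  ·
  (2,3): δ = 115.22°  ·
  (2,4): δ = 58.69°  ·
  (2,5): δ = 3.72°  ✓
  (3,4): δ = 123.47°  ·
  (3,5): δ = 61.06°  ·
  (4,5): δ = 117.59°  ·
antipodal pairs: 4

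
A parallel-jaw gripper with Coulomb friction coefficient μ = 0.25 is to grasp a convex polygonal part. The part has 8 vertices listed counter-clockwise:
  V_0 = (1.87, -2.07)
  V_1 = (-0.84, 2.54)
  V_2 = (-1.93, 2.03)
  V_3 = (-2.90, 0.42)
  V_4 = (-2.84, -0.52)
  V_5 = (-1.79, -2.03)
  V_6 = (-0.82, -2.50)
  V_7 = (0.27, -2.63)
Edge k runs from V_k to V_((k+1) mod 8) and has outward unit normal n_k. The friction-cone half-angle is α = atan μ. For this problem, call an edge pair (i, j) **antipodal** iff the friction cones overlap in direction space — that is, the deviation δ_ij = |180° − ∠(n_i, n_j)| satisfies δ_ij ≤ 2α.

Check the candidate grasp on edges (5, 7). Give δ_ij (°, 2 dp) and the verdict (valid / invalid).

δ = 134.86°, invalid

α = atan 0.25 = 14.04°;  2α = 28.07°
edge 5: e_5 = (+0.97, -0.47);  n_5 = (-0.4360, -0.8999)
edge 7: e_7 = (+1.60, +0.56);  n_7 = (+0.3304, -0.9439)
∠(n_5, n_7) = 45.14°
δ = |180° − 45.14°| = 134.86°
134.86° > 2α = 28.07°  →  invalid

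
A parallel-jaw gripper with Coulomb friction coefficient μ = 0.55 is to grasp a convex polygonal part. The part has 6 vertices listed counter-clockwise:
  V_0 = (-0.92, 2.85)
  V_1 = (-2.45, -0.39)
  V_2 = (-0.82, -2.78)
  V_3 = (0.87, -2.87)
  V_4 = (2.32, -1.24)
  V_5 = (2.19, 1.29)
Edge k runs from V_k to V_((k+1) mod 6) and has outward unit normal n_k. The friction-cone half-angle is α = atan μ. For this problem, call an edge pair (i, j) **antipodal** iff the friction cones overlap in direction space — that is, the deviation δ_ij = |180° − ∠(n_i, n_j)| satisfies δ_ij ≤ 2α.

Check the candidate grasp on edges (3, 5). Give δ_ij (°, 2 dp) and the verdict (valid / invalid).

δ = 74.98°, invalid

α = atan 0.55 = 28.81°;  2α = 57.62°
edge 3: e_3 = (+1.45, +1.63);  n_3 = (+0.7472, -0.6646)
edge 5: e_5 = (-3.11, +1.56);  n_5 = (+0.4484, +0.8939)
∠(n_3, n_5) = 105.02°
δ = |180° − 105.02°| = 74.98°
74.98° > 2α = 57.62°  →  invalid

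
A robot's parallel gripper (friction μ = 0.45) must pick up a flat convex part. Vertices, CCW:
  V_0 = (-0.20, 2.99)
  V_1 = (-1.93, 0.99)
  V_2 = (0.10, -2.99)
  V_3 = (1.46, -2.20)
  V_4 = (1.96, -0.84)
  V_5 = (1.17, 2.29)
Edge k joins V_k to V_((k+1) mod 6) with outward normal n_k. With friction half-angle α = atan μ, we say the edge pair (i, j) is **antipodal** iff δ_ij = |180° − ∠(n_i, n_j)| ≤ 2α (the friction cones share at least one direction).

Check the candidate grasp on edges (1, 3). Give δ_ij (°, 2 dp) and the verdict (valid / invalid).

α = atan 0.45 = 24.23°;  2α = 48.46°
edge 1: e_1 = (+2.03, -3.98);  n_1 = (-0.8908, -0.4544)
edge 3: e_3 = (+0.50, +1.36);  n_3 = (+0.9386, -0.3451)
∠(n_1, n_3) = 132.79°
δ = |180° − 132.79°| = 47.21°
47.21° ≤ 2α = 48.46°  →  valid

δ = 47.21°, valid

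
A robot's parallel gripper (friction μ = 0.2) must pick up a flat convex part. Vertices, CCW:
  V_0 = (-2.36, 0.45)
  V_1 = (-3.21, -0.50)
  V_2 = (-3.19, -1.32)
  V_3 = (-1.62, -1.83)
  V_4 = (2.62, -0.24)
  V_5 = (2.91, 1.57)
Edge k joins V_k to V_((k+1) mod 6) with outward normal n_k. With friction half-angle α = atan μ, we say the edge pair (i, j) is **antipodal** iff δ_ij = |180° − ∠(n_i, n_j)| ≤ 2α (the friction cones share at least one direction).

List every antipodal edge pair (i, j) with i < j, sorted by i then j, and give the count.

α = atan 0.2 = 11.31°;  2α = 22.62°
n_0 = (-0.7452, +0.6668)
n_1 = (-0.9997, -0.0244)
n_2 = (-0.3089, -0.9511)
n_3 = (+0.3511, -0.9363)
n_4 = (+0.9874, -0.1582)
n_5 = (-0.2079, +0.9782)
  (0,1): δ = 136.78°  ·
  (0,2): δ = 66.18°  ·
  (0,3): δ = 27.62°  ·
  (0,4): δ = 32.72°  ·
  (0,5): δ = 143.82°  ·
  (1,2): δ = 109.39°  ·
  (1,3): δ = 70.84°  ·
  (1,4): δ = 10.50°  ✓
  (1,5): δ = 100.60°  ·
  (2,3): δ = 141.45°  ·
  (2,4): δ = 81.11°  ·
  (2,5): δ = 29.99°  ·
  (3,4): δ = 119.66°  ·
  (3,5): δ = 8.56°  ✓
  (4,5): δ = 68.90°  ·
antipodal pairs: 2

count = 2; pairs: (1,4), (3,5)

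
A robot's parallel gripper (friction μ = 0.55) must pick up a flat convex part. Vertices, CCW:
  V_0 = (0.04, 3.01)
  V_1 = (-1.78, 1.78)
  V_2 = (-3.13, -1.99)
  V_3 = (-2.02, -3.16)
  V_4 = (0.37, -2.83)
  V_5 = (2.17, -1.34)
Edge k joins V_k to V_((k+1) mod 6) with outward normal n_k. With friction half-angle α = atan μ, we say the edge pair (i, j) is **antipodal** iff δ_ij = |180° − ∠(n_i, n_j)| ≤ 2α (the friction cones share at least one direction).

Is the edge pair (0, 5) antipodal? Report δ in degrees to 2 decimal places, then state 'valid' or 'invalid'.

δ = 82.04°, invalid

α = atan 0.55 = 28.81°;  2α = 57.62°
edge 0: e_0 = (-1.82, -1.23);  n_0 = (-0.5599, +0.8285)
edge 5: e_5 = (-2.13, +4.35);  n_5 = (+0.8981, +0.4398)
∠(n_0, n_5) = 97.96°
δ = |180° − 97.96°| = 82.04°
82.04° > 2α = 57.62°  →  invalid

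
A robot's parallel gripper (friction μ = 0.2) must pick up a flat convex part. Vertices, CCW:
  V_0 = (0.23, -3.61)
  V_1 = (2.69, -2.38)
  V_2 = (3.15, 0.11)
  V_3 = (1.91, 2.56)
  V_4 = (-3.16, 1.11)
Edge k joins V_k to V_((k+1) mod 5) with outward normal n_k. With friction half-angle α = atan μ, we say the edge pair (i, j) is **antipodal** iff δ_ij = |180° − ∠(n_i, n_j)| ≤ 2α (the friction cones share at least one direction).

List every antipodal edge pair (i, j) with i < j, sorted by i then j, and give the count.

count = 2; pairs: (0,3), (2,4)

α = atan 0.2 = 11.31°;  2α = 22.62°
n_0 = (+0.4472, -0.8944)
n_1 = (+0.9834, -0.1817)
n_2 = (+0.8922, +0.4516)
n_3 = (-0.2750, +0.9615)
n_4 = (-0.8122, -0.5834)
  (0,1): δ = 127.03°  ·
  (0,2): δ = 89.72°  ·
  (0,3): δ = 10.60°  ✓
  (0,4): δ = 99.12°  ·
  (1,2): δ = 142.69°  ·
  (1,3): δ = 63.57°  ·
  (1,4): δ = 46.15°  ·
  (2,3): δ = 100.88°  ·
  (2,4): δ = 8.84°  ✓
  (3,4): δ = 70.27°  ·
antipodal pairs: 2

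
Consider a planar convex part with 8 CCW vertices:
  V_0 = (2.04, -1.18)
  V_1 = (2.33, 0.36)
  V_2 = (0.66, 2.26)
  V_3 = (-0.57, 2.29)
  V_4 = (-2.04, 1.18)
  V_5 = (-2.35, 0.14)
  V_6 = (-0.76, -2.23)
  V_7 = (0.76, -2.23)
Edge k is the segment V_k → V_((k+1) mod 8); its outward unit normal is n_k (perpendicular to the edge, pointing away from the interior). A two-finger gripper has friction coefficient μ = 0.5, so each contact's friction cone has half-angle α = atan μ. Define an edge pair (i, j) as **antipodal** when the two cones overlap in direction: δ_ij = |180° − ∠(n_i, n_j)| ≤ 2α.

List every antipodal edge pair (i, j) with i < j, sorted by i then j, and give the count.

α = atan 0.5 = 26.57°;  2α = 53.13°
n_0 = (+0.9827, -0.1851)
n_1 = (+0.7511, +0.6602)
n_2 = (+0.0244, +0.9997)
n_3 = (-0.6026, +0.7980)
n_4 = (-0.9583, +0.2857)
n_5 = (-0.8304, -0.5571)
n_6 = (+0.0000, -1.0000)
n_7 = (+0.6342, -0.7731)
  (0,1): δ = 128.02°  ·
  (0,2): δ = 80.73°  ·
  (0,3): δ = 42.28°  ✓
  (0,4): δ = 5.93°  ✓
  (0,5): δ = 44.52°  ✓
  (0,6): δ = 100.66°  ·
  (0,7): δ = 140.03°  ·
  (1,2): δ = 132.71°  ·
  (1,3): δ = 94.26°  ·
  (1,4): δ = 57.91°  ·
  (1,5): δ = 7.46°  ✓
  (1,6): δ = 48.69°  ✓
  (1,7): δ = 88.05°  ·
  (2,3): δ = 141.55°  ·
  (2,4): δ = 105.20°  ·
  (2,5): δ = 54.75°  ·
  (2,6): δ = 1.40°  ✓
  (2,7): δ = 40.76°  ✓
  (3,4): δ = 143.65°  ·
  (3,5): δ = 93.20°  ·
  (3,6): δ = 37.06°  ✓
  (3,7): δ = 2.31°  ✓
  (4,5): δ = 129.54°  ·
  (4,6): δ = 73.40°  ·
  (4,7): δ = 34.04°  ✓
  (5,6): δ = 123.86°  ·
  (5,7): δ = 84.49°  ·
  (6,7): δ = 140.64°  ·
antipodal pairs: 10

count = 10; pairs: (0,3), (0,4), (0,5), (1,5), (1,6), (2,6), (2,7), (3,6), (3,7), (4,7)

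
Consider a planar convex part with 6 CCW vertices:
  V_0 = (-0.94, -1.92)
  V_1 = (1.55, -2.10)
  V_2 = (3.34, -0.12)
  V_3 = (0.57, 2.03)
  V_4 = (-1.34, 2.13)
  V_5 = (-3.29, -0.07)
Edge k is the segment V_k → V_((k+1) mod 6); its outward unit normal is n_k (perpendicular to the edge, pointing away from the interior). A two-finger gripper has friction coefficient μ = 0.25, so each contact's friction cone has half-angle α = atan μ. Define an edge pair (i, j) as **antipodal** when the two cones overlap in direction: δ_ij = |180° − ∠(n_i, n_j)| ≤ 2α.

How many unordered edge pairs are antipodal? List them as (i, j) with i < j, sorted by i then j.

count = 3; pairs: (0,3), (1,4), (2,5)

α = atan 0.25 = 14.04°;  2α = 28.07°
n_0 = (-0.0721, -0.9974)
n_1 = (+0.7418, -0.6706)
n_2 = (+0.6132, +0.7900)
n_3 = (+0.0523, +0.9986)
n_4 = (-0.7483, +0.6633)
n_5 = (-0.6186, -0.7857)
  (0,1): δ = 127.98°  ·
  (0,2): δ = 33.68°  ·
  (0,3): δ = 1.14°  ✓
  (0,4): δ = 52.58°  ·
  (0,5): δ = 145.92°  ·
  (1,2): δ = 85.70°  ·
  (1,3): δ = 50.88°  ·
  (1,4): δ = 0.56°  ✓
  (1,5): δ = 93.90°  ·
  (2,3): δ = 145.18°  ·
  (2,4): δ = 93.73°  ·
  (2,5): δ = 0.39°  ✓
  (3,4): δ = 128.56°  ·
  (3,5): δ = 35.21°  ·
  (4,5): δ = 86.66°  ·
antipodal pairs: 3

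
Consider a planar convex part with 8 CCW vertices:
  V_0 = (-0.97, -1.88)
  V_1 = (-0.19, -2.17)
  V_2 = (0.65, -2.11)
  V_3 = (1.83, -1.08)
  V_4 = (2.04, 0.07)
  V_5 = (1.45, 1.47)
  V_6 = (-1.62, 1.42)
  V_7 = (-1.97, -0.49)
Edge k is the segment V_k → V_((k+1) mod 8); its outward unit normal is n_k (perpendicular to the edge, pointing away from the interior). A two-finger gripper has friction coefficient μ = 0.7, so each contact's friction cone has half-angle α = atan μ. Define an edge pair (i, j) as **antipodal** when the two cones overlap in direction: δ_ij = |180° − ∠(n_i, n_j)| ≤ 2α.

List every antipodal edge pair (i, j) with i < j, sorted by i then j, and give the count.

α = atan 0.7 = 34.99°;  2α = 69.98°
n_0 = (-0.3485, -0.9373)
n_1 = (+0.0712, -0.9975)
n_2 = (+0.6576, -0.7534)
n_3 = (+0.9837, -0.1796)
n_4 = (+0.9215, +0.3884)
n_5 = (-0.0163, +0.9999)
n_6 = (-0.9836, +0.1802)
n_7 = (-0.8118, -0.5840)
  (0,1): δ = 155.52°  ·
  (0,2): δ = 118.49°  ·
  (0,3): δ = 79.95°  ·
  (0,4): δ = 46.75°  ✓
  (0,5): δ = 21.33°  ✓
  (0,6): δ = 100.01°  ·
  (0,7): δ = 146.13°  ·
  (1,2): δ = 142.97°  ·
  (1,3): δ = 104.43°  ·
  (1,4): δ = 71.23°  ·
  (1,5): δ = 3.15°  ✓
  (1,6): δ = 75.53°  ·
  (1,7): δ = 121.65°  ·
  (2,3): δ = 141.47°  ·
  (2,4): δ = 108.27°  ·
  (2,5): δ = 40.18°  ✓
  (2,6): δ = 38.50°  ✓
  (2,7): δ = 84.62°  ·
  (3,4): δ = 146.80°  ·
  (3,5): δ = 78.72°  ·
  (3,6): δ = 0.04°  ✓
  (3,7): δ = 46.08°  ✓
  (4,5): δ = 111.92°  ·
  (4,6): δ = 33.24°  ✓
  (4,7): δ = 12.88°  ✓
  (5,6): δ = 101.32°  ·
  (5,7): δ = 55.20°  ✓
  (6,7): δ = 133.88°  ·
antipodal pairs: 10

count = 10; pairs: (0,4), (0,5), (1,5), (2,5), (2,6), (3,6), (3,7), (4,6), (4,7), (5,7)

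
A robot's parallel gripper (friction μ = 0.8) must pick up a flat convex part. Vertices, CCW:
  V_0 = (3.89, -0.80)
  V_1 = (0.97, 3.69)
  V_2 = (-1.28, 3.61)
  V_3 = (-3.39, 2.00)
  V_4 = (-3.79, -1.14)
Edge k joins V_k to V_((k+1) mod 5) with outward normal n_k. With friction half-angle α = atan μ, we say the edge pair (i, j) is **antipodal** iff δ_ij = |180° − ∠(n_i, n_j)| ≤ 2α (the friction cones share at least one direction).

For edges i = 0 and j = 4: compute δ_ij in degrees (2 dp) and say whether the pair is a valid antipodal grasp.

δ = 59.50°, valid

α = atan 0.8 = 38.66°;  2α = 77.32°
edge 0: e_0 = (-2.92, +4.49);  n_0 = (+0.8383, +0.5452)
edge 4: e_4 = (+7.68, +0.34);  n_4 = (+0.0442, -0.9990)
∠(n_0, n_4) = 120.50°
δ = |180° − 120.50°| = 59.50°
59.50° ≤ 2α = 77.32°  →  valid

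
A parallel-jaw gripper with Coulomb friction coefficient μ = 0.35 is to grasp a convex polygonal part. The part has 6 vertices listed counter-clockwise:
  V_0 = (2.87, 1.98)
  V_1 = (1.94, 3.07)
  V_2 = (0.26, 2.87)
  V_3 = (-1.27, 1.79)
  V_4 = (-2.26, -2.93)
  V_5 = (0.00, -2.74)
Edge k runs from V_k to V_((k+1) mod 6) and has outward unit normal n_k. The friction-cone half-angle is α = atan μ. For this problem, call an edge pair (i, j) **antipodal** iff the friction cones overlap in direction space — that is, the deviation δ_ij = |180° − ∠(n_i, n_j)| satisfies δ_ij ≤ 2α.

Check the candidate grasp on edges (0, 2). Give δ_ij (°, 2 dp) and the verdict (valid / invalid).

α = atan 0.35 = 19.29°;  2α = 38.58°
edge 0: e_0 = (-0.93, +1.09);  n_0 = (+0.7607, +0.6491)
edge 2: e_2 = (-1.53, -1.08);  n_2 = (-0.5767, +0.8170)
∠(n_0, n_2) = 84.75°
δ = |180° − 84.75°| = 95.25°
95.25° > 2α = 38.58°  →  invalid

δ = 95.25°, invalid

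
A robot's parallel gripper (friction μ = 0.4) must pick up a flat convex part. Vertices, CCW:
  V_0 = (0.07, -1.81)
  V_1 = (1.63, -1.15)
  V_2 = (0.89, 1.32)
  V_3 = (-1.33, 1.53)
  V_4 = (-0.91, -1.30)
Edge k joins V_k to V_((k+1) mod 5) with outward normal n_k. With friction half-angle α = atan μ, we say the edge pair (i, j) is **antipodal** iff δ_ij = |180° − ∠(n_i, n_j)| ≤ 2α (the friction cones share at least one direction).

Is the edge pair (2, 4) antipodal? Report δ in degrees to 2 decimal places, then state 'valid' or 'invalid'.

α = atan 0.4 = 21.80°;  2α = 43.60°
edge 2: e_2 = (-2.22, +0.21);  n_2 = (+0.0942, +0.9956)
edge 4: e_4 = (+0.98, -0.51);  n_4 = (-0.4616, -0.8871)
∠(n_2, n_4) = 157.91°
δ = |180° − 157.91°| = 22.09°
22.09° ≤ 2α = 43.60°  →  valid

δ = 22.09°, valid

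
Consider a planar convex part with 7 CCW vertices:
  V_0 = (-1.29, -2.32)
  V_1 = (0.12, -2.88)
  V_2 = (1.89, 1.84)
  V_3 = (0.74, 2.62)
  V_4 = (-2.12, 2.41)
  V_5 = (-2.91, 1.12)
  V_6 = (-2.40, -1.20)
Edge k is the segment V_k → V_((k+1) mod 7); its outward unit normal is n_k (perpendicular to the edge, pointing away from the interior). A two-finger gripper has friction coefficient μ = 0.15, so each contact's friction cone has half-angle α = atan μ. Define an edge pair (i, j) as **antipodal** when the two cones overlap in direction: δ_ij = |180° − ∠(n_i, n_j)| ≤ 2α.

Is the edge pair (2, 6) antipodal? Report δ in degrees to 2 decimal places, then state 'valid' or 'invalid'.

δ = 11.11°, valid

α = atan 0.15 = 8.53°;  2α = 17.06°
edge 2: e_2 = (-1.15, +0.78);  n_2 = (+0.5613, +0.8276)
edge 6: e_6 = (+1.11, -1.12);  n_6 = (-0.7103, -0.7039)
∠(n_2, n_6) = 168.89°
δ = |180° − 168.89°| = 11.11°
11.11° ≤ 2α = 17.06°  →  valid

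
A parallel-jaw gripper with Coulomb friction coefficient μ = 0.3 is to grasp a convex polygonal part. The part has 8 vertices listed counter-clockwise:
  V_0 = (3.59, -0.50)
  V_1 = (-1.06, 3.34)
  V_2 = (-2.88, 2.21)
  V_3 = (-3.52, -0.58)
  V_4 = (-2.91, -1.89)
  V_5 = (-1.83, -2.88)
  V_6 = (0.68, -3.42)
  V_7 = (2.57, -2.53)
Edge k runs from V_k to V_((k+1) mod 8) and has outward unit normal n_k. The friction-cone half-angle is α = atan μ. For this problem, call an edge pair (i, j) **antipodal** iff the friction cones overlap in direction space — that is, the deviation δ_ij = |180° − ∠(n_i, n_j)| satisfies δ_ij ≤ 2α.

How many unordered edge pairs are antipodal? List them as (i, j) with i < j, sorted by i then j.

α = atan 0.3 = 16.70°;  2α = 33.40°
n_0 = (+0.6368, +0.7711)
n_1 = (-0.5275, +0.8496)
n_2 = (-0.9747, +0.2236)
n_3 = (-0.9065, -0.4221)
n_4 = (-0.6757, -0.7372)
n_5 = (-0.2103, -0.9776)
n_6 = (+0.4260, -0.9047)
n_7 = (+0.8935, -0.4490)
  (0,1): δ = 108.61°  ·
  (0,2): δ = 63.37°  ·
  (0,3): δ = 25.48°  ✓
  (0,4): δ = 2.96°  ✓
  (0,5): δ = 27.41°  ✓
  (0,6): δ = 64.77°  ·
  (0,7): δ = 102.87°  ·
  (1,2): δ = 134.75°  ·
  (1,3): δ = 96.87°  ·
  (1,4): δ = 74.35°  ·
  (1,5): δ = 43.98°  ·
  (1,6): δ = 6.62°  ✓
  (1,7): δ = 31.49°  ✓
  (2,3): δ = 142.11°  ·
  (2,4): δ = 119.59°  ·
  (2,5): δ = 89.22°  ·
  (2,6): δ = 51.86°  ·
  (2,7): δ = 13.76°  ✓
  (3,4): δ = 157.48°  ·
  (3,5): δ = 127.11°  ·
  (3,6): δ = 89.75°  ·
  (3,7): δ = 51.65°  ·
  (4,5): δ = 149.63°  ·
  (4,6): δ = 112.27°  ·
  (4,7): δ = 74.17°  ·
  (5,6): δ = 142.64°  ·
  (5,7): δ = 104.54°  ·
  (6,7): δ = 141.89°  ·
antipodal pairs: 6

count = 6; pairs: (0,3), (0,4), (0,5), (1,6), (1,7), (2,7)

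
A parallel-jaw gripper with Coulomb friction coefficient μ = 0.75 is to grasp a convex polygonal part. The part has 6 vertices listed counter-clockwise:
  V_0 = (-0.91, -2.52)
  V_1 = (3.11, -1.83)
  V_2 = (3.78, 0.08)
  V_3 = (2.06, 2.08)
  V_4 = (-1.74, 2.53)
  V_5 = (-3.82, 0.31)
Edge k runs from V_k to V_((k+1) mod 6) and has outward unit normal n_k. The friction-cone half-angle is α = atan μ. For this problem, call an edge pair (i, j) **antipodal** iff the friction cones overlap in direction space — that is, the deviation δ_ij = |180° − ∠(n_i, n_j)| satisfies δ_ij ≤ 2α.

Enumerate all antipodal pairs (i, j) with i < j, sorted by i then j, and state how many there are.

count = 7; pairs: (0,2), (0,3), (0,4), (1,4), (1,5), (2,5), (3,5)

α = atan 0.75 = 36.87°;  2α = 73.74°
n_0 = (+0.1692, -0.9856)
n_1 = (+0.9436, -0.3310)
n_2 = (+0.7582, +0.6520)
n_3 = (+0.1176, +0.9931)
n_4 = (-0.7297, +0.6837)
n_5 = (-0.6972, -0.7169)
  (0,1): δ = 119.07°  ·
  (0,2): δ = 59.04°  ✓
  (0,3): δ = 16.49°  ✓
  (0,4): δ = 37.13°  ✓
  (0,5): δ = 126.06°  ·
  (1,2): δ = 119.97°  ·
  (1,3): δ = 77.42°  ·
  (1,4): δ = 23.81°  ✓
  (1,5): δ = 65.13°  ✓
  (2,3): δ = 137.45°  ·
  (2,4): δ = 83.83°  ·
  (2,5): δ = 5.10°  ✓
  (3,4): δ = 126.38°  ·
  (3,5): δ = 37.45°  ✓
  (4,5): δ = 91.07°  ·
antipodal pairs: 7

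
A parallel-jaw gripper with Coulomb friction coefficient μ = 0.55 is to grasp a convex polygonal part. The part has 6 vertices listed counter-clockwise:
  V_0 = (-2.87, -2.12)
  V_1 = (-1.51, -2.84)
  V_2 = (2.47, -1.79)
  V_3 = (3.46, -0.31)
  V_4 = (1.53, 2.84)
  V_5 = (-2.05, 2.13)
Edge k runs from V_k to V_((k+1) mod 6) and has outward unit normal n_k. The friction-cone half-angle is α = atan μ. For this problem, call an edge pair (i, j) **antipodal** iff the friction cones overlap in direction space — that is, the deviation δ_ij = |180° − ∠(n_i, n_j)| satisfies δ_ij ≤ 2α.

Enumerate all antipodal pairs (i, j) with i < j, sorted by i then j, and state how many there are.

count = 6; pairs: (0,3), (0,4), (1,4), (2,4), (2,5), (3,5)

α = atan 0.55 = 28.81°;  2α = 57.62°
n_0 = (-0.4679, -0.8838)
n_1 = (+0.2551, -0.9669)
n_2 = (+0.8312, -0.5560)
n_3 = (+0.8527, +0.5224)
n_4 = (-0.1945, +0.9809)
n_5 = (-0.9819, +0.1894)
  (0,1): δ = 137.32°  ·
  (0,2): δ = 95.88°  ·
  (0,3): δ = 30.61°  ✓
  (0,4): δ = 39.11°  ✓
  (0,5): δ = 106.98°  ·
  (1,2): δ = 138.56°  ·
  (1,3): δ = 73.28°  ·
  (1,4): δ = 3.56°  ✓
  (1,5): δ = 64.30°  ·
  (2,3): δ = 114.72°  ·
  (2,4): δ = 45.00°  ✓
  (2,5): δ = 22.86°  ✓
  (3,4): δ = 110.28°  ·
  (3,5): δ = 42.42°  ✓
  (4,5): δ = 112.14°  ·
antipodal pairs: 6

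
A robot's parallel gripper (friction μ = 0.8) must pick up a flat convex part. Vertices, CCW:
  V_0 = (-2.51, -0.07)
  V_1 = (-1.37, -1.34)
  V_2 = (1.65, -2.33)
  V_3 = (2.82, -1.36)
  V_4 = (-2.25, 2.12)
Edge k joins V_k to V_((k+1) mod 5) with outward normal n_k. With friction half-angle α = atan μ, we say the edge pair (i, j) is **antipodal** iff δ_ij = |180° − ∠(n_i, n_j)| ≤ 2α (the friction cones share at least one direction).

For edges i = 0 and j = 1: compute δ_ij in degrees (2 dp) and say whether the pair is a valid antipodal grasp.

α = atan 0.8 = 38.66°;  2α = 77.32°
edge 0: e_0 = (+1.14, -1.27);  n_0 = (-0.7442, -0.6680)
edge 1: e_1 = (+3.02, -0.99);  n_1 = (-0.3115, -0.9502)
∠(n_0, n_1) = 29.94°
δ = |180° − 29.94°| = 150.06°
150.06° > 2α = 77.32°  →  invalid

δ = 150.06°, invalid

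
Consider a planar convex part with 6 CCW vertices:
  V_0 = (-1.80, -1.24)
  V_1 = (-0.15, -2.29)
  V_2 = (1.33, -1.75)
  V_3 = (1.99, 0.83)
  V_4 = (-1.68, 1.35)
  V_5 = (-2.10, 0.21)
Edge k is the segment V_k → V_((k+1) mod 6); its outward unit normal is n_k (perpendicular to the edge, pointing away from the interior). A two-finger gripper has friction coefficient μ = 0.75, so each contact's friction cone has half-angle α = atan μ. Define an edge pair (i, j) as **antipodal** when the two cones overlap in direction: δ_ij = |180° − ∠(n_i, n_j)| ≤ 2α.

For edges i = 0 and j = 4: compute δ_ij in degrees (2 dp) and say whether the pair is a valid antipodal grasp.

δ = 102.25°, invalid

α = atan 0.75 = 36.87°;  2α = 73.74°
edge 0: e_0 = (+1.65, -1.05);  n_0 = (-0.5369, -0.8437)
edge 4: e_4 = (-0.42, -1.14);  n_4 = (-0.9383, +0.3457)
∠(n_0, n_4) = 77.75°
δ = |180° − 77.75°| = 102.25°
102.25° > 2α = 73.74°  →  invalid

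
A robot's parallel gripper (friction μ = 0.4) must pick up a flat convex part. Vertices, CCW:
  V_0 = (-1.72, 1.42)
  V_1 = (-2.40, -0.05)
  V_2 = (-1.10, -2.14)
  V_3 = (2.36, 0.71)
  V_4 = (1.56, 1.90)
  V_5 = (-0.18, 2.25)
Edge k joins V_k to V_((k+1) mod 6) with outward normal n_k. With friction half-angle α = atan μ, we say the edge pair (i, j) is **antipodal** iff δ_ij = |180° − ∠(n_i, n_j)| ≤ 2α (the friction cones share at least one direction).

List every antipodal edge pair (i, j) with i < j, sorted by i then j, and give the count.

α = atan 0.4 = 21.80°;  2α = 43.60°
n_0 = (-0.9076, +0.4198)
n_1 = (-0.8491, -0.5282)
n_2 = (+0.6358, -0.7719)
n_3 = (+0.8299, +0.5579)
n_4 = (+0.1972, +0.9804)
n_5 = (-0.4744, +0.8803)
  (0,1): δ = 123.29°  ·
  (0,2): δ = 25.70°  ✓
  (0,3): δ = 58.74°  ·
  (0,4): δ = 103.45°  ·
  (0,5): δ = 143.15°  ·
  (1,2): δ = 82.40°  ·
  (1,3): δ = 2.03°  ✓
  (1,4): δ = 46.74°  ·
  (1,5): δ = 86.44°  ·
  (2,3): δ = 95.57°  ·
  (2,4): δ = 50.85°  ·
  (2,5): δ = 11.16°  ✓
  (3,4): δ = 135.28°  ·
  (3,5): δ = 95.59°  ·
  (4,5): δ = 140.30°  ·
antipodal pairs: 3

count = 3; pairs: (0,2), (1,3), (2,5)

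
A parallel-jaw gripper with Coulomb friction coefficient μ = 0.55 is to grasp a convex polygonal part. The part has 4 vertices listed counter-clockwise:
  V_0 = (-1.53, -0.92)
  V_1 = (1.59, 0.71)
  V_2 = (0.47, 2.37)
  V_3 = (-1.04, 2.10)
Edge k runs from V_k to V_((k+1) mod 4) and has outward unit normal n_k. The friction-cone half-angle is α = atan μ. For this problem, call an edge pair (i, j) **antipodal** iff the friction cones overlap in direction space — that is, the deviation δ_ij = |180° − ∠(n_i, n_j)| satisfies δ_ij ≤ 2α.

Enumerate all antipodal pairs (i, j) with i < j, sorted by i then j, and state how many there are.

count = 3; pairs: (0,2), (0,3), (1,3)

α = atan 0.55 = 28.81°;  2α = 57.62°
n_0 = (+0.4631, -0.8863)
n_1 = (+0.8290, +0.5593)
n_2 = (-0.1760, +0.9844)
n_3 = (-0.9871, +0.1602)
  (0,1): δ = 83.58°  ·
  (0,2): δ = 17.45°  ✓
  (0,3): δ = 53.20°  ✓
  (1,2): δ = 113.87°  ·
  (1,3): δ = 43.22°  ✓
  (2,3): δ = 109.35°  ·
antipodal pairs: 3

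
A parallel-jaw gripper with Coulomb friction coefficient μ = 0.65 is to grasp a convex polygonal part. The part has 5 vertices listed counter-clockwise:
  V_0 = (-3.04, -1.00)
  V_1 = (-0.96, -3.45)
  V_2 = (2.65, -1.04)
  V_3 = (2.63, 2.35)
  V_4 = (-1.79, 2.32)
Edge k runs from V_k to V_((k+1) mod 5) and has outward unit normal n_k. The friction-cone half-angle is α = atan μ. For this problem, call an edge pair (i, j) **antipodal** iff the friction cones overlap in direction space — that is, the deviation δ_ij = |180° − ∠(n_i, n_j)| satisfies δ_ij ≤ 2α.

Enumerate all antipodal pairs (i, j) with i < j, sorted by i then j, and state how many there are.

count = 5; pairs: (0,2), (0,3), (1,3), (1,4), (2,4)

α = atan 0.65 = 33.02°;  2α = 66.05°
n_0 = (-0.7623, -0.6472)
n_1 = (+0.5552, -0.8317)
n_2 = (+1.0000, +0.0059)
n_3 = (-0.0068, +1.0000)
n_4 = (-0.9359, +0.3524)
  (0,1): δ = 96.60°  ·
  (0,2): δ = 39.99°  ✓
  (0,3): δ = 50.06°  ✓
  (0,4): δ = 119.04°  ·
  (1,2): δ = 123.39°  ·
  (1,3): δ = 33.34°  ✓
  (1,4): δ = 35.64°  ✓
  (2,3): δ = 89.95°  ·
  (2,4): δ = 20.97°  ✓
  (3,4): δ = 111.02°  ·
antipodal pairs: 5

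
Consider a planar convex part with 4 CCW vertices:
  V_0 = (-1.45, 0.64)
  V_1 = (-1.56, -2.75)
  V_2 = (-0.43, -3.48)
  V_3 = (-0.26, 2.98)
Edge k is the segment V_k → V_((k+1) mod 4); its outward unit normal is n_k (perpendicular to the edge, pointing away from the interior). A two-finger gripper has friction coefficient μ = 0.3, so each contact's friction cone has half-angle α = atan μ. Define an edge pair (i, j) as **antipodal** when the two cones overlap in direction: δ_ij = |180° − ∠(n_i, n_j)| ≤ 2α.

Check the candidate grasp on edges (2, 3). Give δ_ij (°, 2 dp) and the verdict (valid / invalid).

δ = 25.45°, valid

α = atan 0.3 = 16.70°;  2α = 33.40°
edge 2: e_2 = (+0.17, +6.46);  n_2 = (+0.9997, -0.0263)
edge 3: e_3 = (-1.19, -2.34);  n_3 = (-0.8914, +0.4533)
∠(n_2, n_3) = 154.55°
δ = |180° − 154.55°| = 25.45°
25.45° ≤ 2α = 33.40°  →  valid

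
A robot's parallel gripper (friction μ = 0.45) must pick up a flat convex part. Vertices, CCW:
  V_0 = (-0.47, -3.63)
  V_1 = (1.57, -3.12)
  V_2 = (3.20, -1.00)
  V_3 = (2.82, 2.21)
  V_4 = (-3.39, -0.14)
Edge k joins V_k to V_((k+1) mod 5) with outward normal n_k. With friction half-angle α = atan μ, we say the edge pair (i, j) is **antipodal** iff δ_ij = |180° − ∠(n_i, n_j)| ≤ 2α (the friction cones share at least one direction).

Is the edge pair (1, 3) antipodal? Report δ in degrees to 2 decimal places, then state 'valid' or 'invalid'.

δ = 31.72°, valid

α = atan 0.45 = 24.23°;  2α = 48.46°
edge 1: e_1 = (+1.63, +2.12);  n_1 = (+0.7928, -0.6095)
edge 3: e_3 = (-6.21, -2.35);  n_3 = (-0.3539, +0.9353)
∠(n_1, n_3) = 148.28°
δ = |180° − 148.28°| = 31.72°
31.72° ≤ 2α = 48.46°  →  valid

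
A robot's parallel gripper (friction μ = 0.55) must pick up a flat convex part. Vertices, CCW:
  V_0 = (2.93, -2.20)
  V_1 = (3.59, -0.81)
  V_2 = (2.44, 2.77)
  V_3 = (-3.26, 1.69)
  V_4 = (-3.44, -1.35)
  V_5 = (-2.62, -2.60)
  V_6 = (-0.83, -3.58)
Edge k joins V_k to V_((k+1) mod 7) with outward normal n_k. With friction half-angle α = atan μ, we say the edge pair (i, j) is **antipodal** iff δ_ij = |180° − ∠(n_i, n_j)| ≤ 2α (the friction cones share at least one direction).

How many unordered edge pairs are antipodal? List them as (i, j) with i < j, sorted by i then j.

α = atan 0.55 = 28.81°;  2α = 57.62°
n_0 = (+0.9033, -0.4289)
n_1 = (+0.9521, +0.3058)
n_2 = (-0.1862, +0.9825)
n_3 = (-0.9983, +0.0591)
n_4 = (-0.8361, -0.5485)
n_5 = (-0.4802, -0.8771)
n_6 = (+0.3445, -0.9388)
  (0,1): δ = 136.79°  ·
  (0,2): δ = 53.87°  ✓
  (0,3): δ = 22.01°  ✓
  (0,4): δ = 58.66°  ·
  (0,5): δ = 86.70°  ·
  (0,6): δ = 135.55°  ·
  (1,2): δ = 97.08°  ·
  (1,3): δ = 21.20°  ✓
  (1,4): δ = 15.46°  ✓
  (1,5): δ = 43.49°  ✓
  (1,6): δ = 92.35°  ·
  (2,3): δ = 104.12°  ·
  (2,4): δ = 67.46°  ·
  (2,5): δ = 39.43°  ✓
  (2,6): δ = 9.43°  ✓
  (3,4): δ = 143.35°  ·
  (3,5): δ = 115.31°  ·
  (3,6): δ = 66.46°  ·
  (4,5): δ = 151.96°  ·
  (4,6): δ = 103.11°  ·
  (5,6): δ = 131.15°  ·
antipodal pairs: 7

count = 7; pairs: (0,2), (0,3), (1,3), (1,4), (1,5), (2,5), (2,6)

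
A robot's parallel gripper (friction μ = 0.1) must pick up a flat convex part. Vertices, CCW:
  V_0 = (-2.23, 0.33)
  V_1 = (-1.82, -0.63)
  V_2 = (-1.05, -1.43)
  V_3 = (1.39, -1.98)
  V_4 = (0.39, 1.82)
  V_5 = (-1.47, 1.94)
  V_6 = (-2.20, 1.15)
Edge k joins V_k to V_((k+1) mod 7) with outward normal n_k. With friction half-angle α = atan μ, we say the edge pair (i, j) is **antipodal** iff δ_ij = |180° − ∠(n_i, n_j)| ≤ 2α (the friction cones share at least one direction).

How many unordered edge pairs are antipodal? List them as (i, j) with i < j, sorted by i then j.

count = 2; pairs: (0,3), (2,4)

α = atan 0.1 = 5.71°;  2α = 11.42°
n_0 = (-0.9196, -0.3928)
n_1 = (-0.7205, -0.6935)
n_2 = (-0.2199, -0.9755)
n_3 = (+0.9671, +0.2545)
n_4 = (+0.0644, +0.9979)
n_5 = (-0.7344, +0.6787)
n_6 = (-0.9993, +0.0366)
  (0,1): δ = 159.22°  ·
  (0,2): δ = 125.83°  ·
  (0,3): δ = 8.38°  ✓
  (0,4): δ = 63.18°  ·
  (0,5): δ = 114.13°  ·
  (0,6): δ = 154.78°  ·
  (1,2): δ = 146.61°  ·
  (1,3): δ = 29.16°  ·
  (1,4): δ = 42.40°  ·
  (1,5): δ = 93.36°  ·
  (1,6): δ = 134.00°  ·
  (2,3): δ = 62.55°  ·
  (2,4): δ = 9.01°  ✓
  (2,5): δ = 59.96°  ·
  (2,6): δ = 100.61°  ·
  (3,4): δ = 108.43°  ·
  (3,5): δ = 57.48°  ·
  (3,6): δ = 16.84°  ·
  (4,5): δ = 129.05°  ·
  (4,6): δ = 88.40°  ·
  (5,6): δ = 139.36°  ·
antipodal pairs: 2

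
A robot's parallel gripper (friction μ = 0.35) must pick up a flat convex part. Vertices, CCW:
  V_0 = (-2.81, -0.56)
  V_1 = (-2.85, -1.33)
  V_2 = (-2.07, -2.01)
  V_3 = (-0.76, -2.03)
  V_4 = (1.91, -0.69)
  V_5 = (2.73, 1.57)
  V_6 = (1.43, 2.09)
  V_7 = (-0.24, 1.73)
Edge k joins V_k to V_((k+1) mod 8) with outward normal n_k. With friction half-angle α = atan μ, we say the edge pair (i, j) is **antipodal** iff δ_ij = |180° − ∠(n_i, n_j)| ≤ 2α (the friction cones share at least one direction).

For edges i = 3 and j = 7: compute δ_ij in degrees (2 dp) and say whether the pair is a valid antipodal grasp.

α = atan 0.35 = 19.29°;  2α = 38.58°
edge 3: e_3 = (+2.67, +1.34);  n_3 = (+0.4486, -0.8938)
edge 7: e_7 = (-2.57, -2.29);  n_7 = (-0.6653, +0.7466)
∠(n_3, n_7) = 164.95°
δ = |180° − 164.95°| = 15.05°
15.05° ≤ 2α = 38.58°  →  valid

δ = 15.05°, valid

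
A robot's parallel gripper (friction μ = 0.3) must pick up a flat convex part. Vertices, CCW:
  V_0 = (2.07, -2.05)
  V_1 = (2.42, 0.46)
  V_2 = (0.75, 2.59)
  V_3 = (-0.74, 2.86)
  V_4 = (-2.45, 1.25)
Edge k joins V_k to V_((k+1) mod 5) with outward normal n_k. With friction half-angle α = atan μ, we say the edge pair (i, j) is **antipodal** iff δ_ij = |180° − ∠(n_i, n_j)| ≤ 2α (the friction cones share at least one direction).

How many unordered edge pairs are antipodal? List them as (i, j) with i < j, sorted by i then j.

count = 2; pairs: (1,4), (2,4)

α = atan 0.3 = 16.70°;  2α = 33.40°
n_0 = (+0.9904, -0.1381)
n_1 = (+0.7870, +0.6170)
n_2 = (+0.1783, +0.9840)
n_3 = (-0.6855, +0.7281)
n_4 = (-0.5897, -0.8077)
  (0,1): δ = 133.96°  ·
  (0,2): δ = 92.33°  ·
  (0,3): δ = 38.79°  ·
  (0,4): δ = 61.81°  ·
  (1,2): δ = 138.37°  ·
  (1,3): δ = 84.82°  ·
  (1,4): δ = 15.77°  ✓
  (2,3): δ = 126.45°  ·
  (2,4): δ = 25.86°  ✓
  (3,4): δ = 79.41°  ·
antipodal pairs: 2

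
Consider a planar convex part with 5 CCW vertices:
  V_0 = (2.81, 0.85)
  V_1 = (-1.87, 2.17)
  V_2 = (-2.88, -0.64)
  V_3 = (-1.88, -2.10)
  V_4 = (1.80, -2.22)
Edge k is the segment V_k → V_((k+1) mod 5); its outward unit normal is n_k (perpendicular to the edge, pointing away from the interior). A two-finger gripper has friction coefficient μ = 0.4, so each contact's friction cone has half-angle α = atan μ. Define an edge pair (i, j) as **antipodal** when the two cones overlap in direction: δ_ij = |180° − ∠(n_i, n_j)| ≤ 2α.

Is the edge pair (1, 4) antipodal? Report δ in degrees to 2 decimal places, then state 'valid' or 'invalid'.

δ = 1.56°, valid

α = atan 0.4 = 21.80°;  2α = 43.60°
edge 1: e_1 = (-1.01, -2.81);  n_1 = (-0.9411, +0.3382)
edge 4: e_4 = (+1.01, +3.07);  n_4 = (+0.9499, -0.3125)
∠(n_1, n_4) = 178.44°
δ = |180° − 178.44°| = 1.56°
1.56° ≤ 2α = 43.60°  →  valid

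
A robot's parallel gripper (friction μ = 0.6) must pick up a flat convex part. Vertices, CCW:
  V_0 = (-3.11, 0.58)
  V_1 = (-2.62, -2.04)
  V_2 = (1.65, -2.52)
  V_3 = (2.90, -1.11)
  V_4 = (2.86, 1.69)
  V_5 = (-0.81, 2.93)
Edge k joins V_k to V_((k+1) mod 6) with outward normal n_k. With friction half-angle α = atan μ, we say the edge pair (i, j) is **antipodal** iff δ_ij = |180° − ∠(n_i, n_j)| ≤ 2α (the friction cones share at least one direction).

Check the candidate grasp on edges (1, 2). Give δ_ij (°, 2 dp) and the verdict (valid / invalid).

α = atan 0.6 = 30.96°;  2α = 61.93°
edge 1: e_1 = (+4.27, -0.48);  n_1 = (-0.1117, -0.9937)
edge 2: e_2 = (+1.25, +1.41);  n_2 = (+0.7483, -0.6634)
∠(n_1, n_2) = 54.86°
δ = |180° − 54.86°| = 125.14°
125.14° > 2α = 61.93°  →  invalid

δ = 125.14°, invalid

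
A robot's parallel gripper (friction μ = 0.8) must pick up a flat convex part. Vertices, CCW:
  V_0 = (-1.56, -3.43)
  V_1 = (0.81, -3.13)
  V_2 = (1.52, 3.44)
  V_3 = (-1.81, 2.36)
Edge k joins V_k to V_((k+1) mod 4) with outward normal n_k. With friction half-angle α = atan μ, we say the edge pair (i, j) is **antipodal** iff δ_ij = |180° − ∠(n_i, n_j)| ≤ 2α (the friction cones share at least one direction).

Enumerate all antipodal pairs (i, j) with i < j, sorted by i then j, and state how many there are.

α = atan 0.8 = 38.66°;  2α = 77.32°
n_0 = (+0.1256, -0.9921)
n_1 = (+0.9942, -0.1074)
n_2 = (-0.3085, +0.9512)
n_3 = (-0.9991, -0.0431)
  (0,1): δ = 103.38°  ·
  (0,2): δ = 10.75°  ✓
  (0,3): δ = 85.26°  ·
  (1,2): δ = 65.86°  ✓
  (1,3): δ = 8.64°  ✓
  (2,3): δ = 105.50°  ·
antipodal pairs: 3

count = 3; pairs: (0,2), (1,2), (1,3)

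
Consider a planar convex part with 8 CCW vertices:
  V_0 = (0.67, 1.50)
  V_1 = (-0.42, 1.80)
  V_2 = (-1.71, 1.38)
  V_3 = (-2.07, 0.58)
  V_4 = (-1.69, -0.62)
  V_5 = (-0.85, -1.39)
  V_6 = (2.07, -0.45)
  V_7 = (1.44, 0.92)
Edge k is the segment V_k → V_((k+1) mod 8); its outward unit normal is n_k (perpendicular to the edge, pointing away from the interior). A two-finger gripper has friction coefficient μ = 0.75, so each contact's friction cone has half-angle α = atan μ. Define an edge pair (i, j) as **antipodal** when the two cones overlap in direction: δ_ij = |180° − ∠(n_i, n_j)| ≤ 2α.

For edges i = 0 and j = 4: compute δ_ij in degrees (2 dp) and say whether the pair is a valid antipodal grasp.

δ = 27.12°, valid

α = atan 0.75 = 36.87°;  2α = 73.74°
edge 0: e_0 = (-1.09, +0.30);  n_0 = (+0.2654, +0.9641)
edge 4: e_4 = (+0.84, -0.77);  n_4 = (-0.6757, -0.7372)
∠(n_0, n_4) = 152.88°
δ = |180° − 152.88°| = 27.12°
27.12° ≤ 2α = 73.74°  →  valid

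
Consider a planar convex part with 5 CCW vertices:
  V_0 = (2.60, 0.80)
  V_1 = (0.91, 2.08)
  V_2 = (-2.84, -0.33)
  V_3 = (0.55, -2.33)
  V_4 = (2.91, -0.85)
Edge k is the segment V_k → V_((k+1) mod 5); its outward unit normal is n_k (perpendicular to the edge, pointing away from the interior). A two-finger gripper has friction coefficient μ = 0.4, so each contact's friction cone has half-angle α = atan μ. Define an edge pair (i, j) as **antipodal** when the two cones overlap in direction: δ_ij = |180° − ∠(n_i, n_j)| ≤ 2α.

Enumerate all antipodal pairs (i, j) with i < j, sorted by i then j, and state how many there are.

α = atan 0.4 = 21.80°;  2α = 43.60°
n_0 = (+0.6038, +0.7972)
n_1 = (-0.5406, +0.8413)
n_2 = (-0.5081, -0.8613)
n_3 = (+0.5313, -0.8472)
n_4 = (+0.9828, +0.1846)
  (0,1): δ = 110.13°  ·
  (0,2): δ = 6.60°  ✓
  (0,3): δ = 69.23°  ·
  (0,4): δ = 137.78°  ·
  (1,2): δ = 63.27°  ·
  (1,3): δ = 0.63°  ✓
  (1,4): δ = 67.91°  ·
  (2,3): δ = 117.37°  ·
  (2,4): δ = 48.82°  ·
  (3,4): δ = 111.45°  ·
antipodal pairs: 2

count = 2; pairs: (0,2), (1,3)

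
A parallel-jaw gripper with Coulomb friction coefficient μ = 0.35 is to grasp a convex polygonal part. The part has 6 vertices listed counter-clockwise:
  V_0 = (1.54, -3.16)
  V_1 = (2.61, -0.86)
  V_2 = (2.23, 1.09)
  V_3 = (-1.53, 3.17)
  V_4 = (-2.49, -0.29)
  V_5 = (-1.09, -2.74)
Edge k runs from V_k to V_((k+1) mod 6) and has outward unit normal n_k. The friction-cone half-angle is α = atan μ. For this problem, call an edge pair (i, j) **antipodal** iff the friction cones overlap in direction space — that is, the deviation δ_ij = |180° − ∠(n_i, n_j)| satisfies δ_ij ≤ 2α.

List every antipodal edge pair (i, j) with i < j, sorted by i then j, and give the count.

count = 5; pairs: (0,3), (1,3), (1,4), (2,4), (2,5)

α = atan 0.35 = 19.29°;  2α = 38.58°
n_0 = (+0.9067, -0.4218)
n_1 = (+0.9815, +0.1913)
n_2 = (+0.4841, +0.8750)
n_3 = (-0.9636, +0.2674)
n_4 = (-0.8682, -0.4961)
n_5 = (-0.1577, -0.9875)
  (0,1): δ = 144.02°  ·
  (0,2): δ = 94.00°  ·
  (0,3): δ = 9.44°  ✓
  (0,4): δ = 54.69°  ·
  (0,5): δ = 105.88°  ·
  (1,2): δ = 129.98°  ·
  (1,3): δ = 26.53°  ✓
  (1,4): δ = 18.72°  ✓
  (1,5): δ = 69.90°  ·
  (2,3): δ = 76.56°  ·
  (2,4): δ = 31.30°  ✓
  (2,5): δ = 19.88°  ✓
  (3,4): δ = 134.75°  ·
  (3,5): δ = 83.57°  ·
  (4,5): δ = 128.82°  ·
antipodal pairs: 5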